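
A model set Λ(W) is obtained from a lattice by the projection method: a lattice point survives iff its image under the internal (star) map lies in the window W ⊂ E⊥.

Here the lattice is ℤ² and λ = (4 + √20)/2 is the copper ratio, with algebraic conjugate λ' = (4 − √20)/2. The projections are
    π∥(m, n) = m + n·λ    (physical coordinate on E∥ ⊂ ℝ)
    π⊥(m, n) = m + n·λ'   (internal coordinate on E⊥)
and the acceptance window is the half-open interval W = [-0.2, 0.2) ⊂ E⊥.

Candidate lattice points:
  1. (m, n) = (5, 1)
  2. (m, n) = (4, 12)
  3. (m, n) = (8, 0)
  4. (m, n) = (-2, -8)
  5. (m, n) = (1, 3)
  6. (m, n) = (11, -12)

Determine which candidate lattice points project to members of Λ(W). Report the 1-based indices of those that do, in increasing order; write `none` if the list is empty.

4

Compute λ' = (4−√20)/2 = -0.236068, so π⊥(m,n) = m -0.236068·n.
[1] lift (5,1): star map gives 4.763932; window check -0.2 ≤ 4.763932 < 0.2 is false → out
[2] lift (4,12): star map gives 1.167184; window check -0.2 ≤ 1.167184 < 0.2 is false → out
[3] lift (8,0): star map gives 8.000000; window check -0.2 ≤ 8.000000 < 0.2 is false → out
[4] lift (-2,-8): star map gives -0.111456; window check -0.2 ≤ -0.111456 < 0.2 is true → IN Λ
[5] lift (1,3): star map gives 0.291796; window check -0.2 ≤ 0.291796 < 0.2 is false → out
[6] lift (11,-12): star map gives 13.832816; window check -0.2 ≤ 13.832816 < 0.2 is false → out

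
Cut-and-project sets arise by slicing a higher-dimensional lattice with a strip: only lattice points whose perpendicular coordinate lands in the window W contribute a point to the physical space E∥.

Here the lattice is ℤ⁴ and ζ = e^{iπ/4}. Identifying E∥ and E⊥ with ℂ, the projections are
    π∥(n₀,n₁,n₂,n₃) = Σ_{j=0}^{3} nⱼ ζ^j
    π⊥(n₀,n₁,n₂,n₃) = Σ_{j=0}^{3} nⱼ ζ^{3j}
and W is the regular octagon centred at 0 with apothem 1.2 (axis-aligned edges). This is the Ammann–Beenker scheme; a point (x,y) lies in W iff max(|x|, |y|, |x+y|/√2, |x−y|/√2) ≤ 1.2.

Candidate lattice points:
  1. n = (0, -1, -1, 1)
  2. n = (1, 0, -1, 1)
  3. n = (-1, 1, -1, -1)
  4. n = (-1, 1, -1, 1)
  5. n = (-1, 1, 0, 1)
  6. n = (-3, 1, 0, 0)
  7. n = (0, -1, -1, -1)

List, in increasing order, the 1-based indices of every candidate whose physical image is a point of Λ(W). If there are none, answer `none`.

7

With ζ = e^{iπ/4} the internal vectors are ζ^0,ζ^3,ζ^6,ζ^9.
#1 (0, -1, -1, 1): internal (1.4142, 1.0000); octagon support 1.7071 vs apothem 1.2 → ∉ W
#2 (1, 0, -1, 1): internal (1.7071, 1.7071); octagon support 2.4142 vs apothem 1.2 → ∉ W
#3 (-1, 1, -1, -1): internal (-2.4142, 1.0000); octagon support 2.4142 vs apothem 1.2 → ∉ W
#4 (-1, 1, -1, 1): internal (-1.0000, 2.4142); octagon support 2.4142 vs apothem 1.2 → ∉ W
#5 (-1, 1, 0, 1): internal (-1.0000, 1.4142); octagon support 1.7071 vs apothem 1.2 → ∉ W
#6 (-3, 1, 0, 0): internal (-3.7071, 0.7071); octagon support 3.7071 vs apothem 1.2 → ∉ W
#7 (0, -1, -1, -1): internal (0.0000, -0.4142); octagon support 0.4142 vs apothem 1.2 → ∈ W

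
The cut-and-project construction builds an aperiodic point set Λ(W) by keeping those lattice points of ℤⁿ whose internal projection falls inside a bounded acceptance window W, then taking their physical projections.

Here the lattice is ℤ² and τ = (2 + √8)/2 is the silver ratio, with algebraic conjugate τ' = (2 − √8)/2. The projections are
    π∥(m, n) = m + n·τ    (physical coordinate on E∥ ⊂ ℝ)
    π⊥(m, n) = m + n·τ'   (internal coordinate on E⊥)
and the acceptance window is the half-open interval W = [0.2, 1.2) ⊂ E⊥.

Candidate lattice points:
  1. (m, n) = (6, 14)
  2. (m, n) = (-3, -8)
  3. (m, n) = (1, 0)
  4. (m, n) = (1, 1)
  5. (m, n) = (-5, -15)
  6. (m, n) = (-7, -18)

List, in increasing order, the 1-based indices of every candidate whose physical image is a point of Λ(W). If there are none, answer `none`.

1, 2, 3, 4, 6

τ' = (2−√8)/2 ≈ -0.414214.
#1 (6,14): internal coord 6 + (14)·τ' = +0.201010; +0.201010 ∈ [0.2, 1.2) → IN Λ
#2 (-3,-8): internal coord -3 + (-8)·τ' = +0.313708; +0.313708 ∈ [0.2, 1.2) → IN Λ
#3 (1,0): internal coord 1 + (0)·τ' = +1.000000; +1.000000 ∈ [0.2, 1.2) → IN Λ
#4 (1,1): internal coord 1 + (1)·τ' = +0.585786; +0.585786 ∈ [0.2, 1.2) → IN Λ
#5 (-5,-15): internal coord -5 + (-15)·τ' = +1.213203; +1.213203 ∉ [0.2, 1.2) → out
#6 (-7,-18): internal coord -7 + (-18)·τ' = +0.455844; +0.455844 ∈ [0.2, 1.2) → IN Λ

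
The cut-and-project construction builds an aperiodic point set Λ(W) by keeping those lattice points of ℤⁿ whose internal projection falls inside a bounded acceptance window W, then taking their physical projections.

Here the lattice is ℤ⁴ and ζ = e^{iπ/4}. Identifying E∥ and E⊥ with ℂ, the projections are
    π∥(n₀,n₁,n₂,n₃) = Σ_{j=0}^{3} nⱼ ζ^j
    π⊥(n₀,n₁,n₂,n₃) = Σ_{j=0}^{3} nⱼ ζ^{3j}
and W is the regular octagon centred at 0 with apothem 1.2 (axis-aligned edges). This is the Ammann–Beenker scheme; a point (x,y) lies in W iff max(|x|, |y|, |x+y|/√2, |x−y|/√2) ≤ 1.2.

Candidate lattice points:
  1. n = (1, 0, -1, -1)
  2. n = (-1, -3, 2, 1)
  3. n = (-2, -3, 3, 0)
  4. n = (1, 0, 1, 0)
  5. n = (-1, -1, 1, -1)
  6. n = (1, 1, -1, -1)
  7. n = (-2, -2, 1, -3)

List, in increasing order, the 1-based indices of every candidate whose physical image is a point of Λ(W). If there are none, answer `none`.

1, 6

π⊥(n) = n₀ + n₁ζ³ + n₂ζ⁶ + n₃ζ⁹ where ζ = e^{iπ/4}.
candidate 1: n = (1, 0, -1, -1) → π⊥ ≈ (+0.29289, +0.29289); max(|x|,|y|,|x±y|/√2) = 0.41421 ≤ 1.2 ⇒ ∈ W
candidate 2: n = (-1, -3, 2, 1) → π⊥ ≈ (+1.82843, -3.41421); max(|x|,|y|,|x±y|/√2) = 3.70711 > 1.2 ⇒ ∉ W
candidate 3: n = (-2, -3, 3, 0) → π⊥ ≈ (+0.12132, -5.12132); max(|x|,|y|,|x±y|/√2) = 5.12132 > 1.2 ⇒ ∉ W
candidate 4: n = (1, 0, 1, 0) → π⊥ ≈ (+1.00000, -1.00000); max(|x|,|y|,|x±y|/√2) = 1.41421 > 1.2 ⇒ ∉ W
candidate 5: n = (-1, -1, 1, -1) → π⊥ ≈ (-1.00000, -2.41421); max(|x|,|y|,|x±y|/√2) = 2.41421 > 1.2 ⇒ ∉ W
candidate 6: n = (1, 1, -1, -1) → π⊥ ≈ (-0.41421, +1.00000); max(|x|,|y|,|x±y|/√2) = 1.00000 ≤ 1.2 ⇒ ∈ W
candidate 7: n = (-2, -2, 1, -3) → π⊥ ≈ (-2.70711, -4.53553); max(|x|,|y|,|x±y|/√2) = 5.12132 > 1.2 ⇒ ∉ W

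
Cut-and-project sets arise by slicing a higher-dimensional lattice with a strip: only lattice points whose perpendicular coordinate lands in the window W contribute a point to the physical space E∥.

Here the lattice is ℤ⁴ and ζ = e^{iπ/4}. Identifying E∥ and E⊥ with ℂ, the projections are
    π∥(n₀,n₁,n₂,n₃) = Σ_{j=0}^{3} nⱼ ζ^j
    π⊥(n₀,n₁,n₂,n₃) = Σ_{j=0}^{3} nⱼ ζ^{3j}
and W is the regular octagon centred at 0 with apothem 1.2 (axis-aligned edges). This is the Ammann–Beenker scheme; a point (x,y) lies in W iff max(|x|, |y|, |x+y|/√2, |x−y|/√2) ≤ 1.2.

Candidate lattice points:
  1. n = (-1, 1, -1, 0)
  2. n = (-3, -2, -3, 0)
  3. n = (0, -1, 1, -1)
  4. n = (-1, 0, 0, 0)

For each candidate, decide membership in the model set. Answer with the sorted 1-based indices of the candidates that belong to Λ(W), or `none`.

4

Internal map: ζ^{3j} for j=0..3 gives (1,0), (−√2/2,√2/2), (0,−1), (√2/2,√2/2).
candidate 1: n = (-1, 1, -1, 0) → π⊥ ≈ (-1.7071, +1.7071); max(|x|,|y|,|x±y|/√2) = 2.4142 > 1.2 ⇒ ∉ W
candidate 2: n = (-3, -2, -3, 0) → π⊥ ≈ (-1.5858, +1.5858); max(|x|,|y|,|x±y|/√2) = 2.2426 > 1.2 ⇒ ∉ W
candidate 3: n = (0, -1, 1, -1) → π⊥ ≈ (+0.0000, -2.4142); max(|x|,|y|,|x±y|/√2) = 2.4142 > 1.2 ⇒ ∉ W
candidate 4: n = (-1, 0, 0, 0) → π⊥ ≈ (-1.0000, +0.0000); max(|x|,|y|,|x±y|/√2) = 1.0000 ≤ 1.2 ⇒ ∈ W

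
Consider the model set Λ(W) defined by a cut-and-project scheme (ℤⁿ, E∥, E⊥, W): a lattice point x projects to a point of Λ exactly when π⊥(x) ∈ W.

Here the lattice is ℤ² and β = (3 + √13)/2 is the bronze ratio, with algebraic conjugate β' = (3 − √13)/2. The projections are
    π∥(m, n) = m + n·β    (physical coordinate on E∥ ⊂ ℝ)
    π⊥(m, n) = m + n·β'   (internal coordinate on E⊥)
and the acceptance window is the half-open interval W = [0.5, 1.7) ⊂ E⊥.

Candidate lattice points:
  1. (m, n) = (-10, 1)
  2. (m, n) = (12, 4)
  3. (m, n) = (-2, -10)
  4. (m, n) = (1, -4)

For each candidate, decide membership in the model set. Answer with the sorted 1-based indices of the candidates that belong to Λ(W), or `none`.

β' = (3−√13)/2 ≈ -0.30278.
#1 (-10,1): internal coord -10 + (1)·β' = -10.30278; -10.30278 ∉ [0.5, 1.7) → out
#2 (12,4): internal coord 12 + (4)·β' = +10.78890; +10.78890 ∉ [0.5, 1.7) → out
#3 (-2,-10): internal coord -2 + (-10)·β' = +1.02776; +1.02776 ∈ [0.5, 1.7) → IN Λ
#4 (1,-4): internal coord 1 + (-4)·β' = +2.21110; +2.21110 ∉ [0.5, 1.7) → out

3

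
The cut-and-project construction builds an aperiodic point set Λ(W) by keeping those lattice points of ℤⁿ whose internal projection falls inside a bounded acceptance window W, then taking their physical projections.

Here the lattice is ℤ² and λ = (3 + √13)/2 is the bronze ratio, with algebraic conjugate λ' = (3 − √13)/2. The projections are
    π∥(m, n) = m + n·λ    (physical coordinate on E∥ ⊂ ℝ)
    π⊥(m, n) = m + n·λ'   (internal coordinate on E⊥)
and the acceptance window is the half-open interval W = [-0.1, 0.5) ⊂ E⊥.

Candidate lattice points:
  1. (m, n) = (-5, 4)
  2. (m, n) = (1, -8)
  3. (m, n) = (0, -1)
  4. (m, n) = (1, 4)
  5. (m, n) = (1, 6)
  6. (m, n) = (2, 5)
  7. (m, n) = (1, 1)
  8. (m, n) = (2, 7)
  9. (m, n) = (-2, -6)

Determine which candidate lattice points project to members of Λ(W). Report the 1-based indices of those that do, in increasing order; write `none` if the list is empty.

Numerically λ ≈ 3.3028 and λ' = −1/λ ≈ -0.3028.
candidate 1: (m,n)=(-5,4) → π∥ = -5+4·λ ≈ 8.2111, π⊥ = -5+4·λ' ≈ -6.2111 ∉ [-0.1, 0.5) ⇒ out
candidate 2: (m,n)=(1,-8) → π∥ = 1-8·λ ≈ -25.4222, π⊥ = 1-8·λ' ≈ 3.4222 ∉ [-0.1, 0.5) ⇒ out
candidate 3: (m,n)=(0,-1) → π∥ = 0-1·λ ≈ -3.3028, π⊥ = 0-1·λ' ≈ 0.3028 ∈ [-0.1, 0.5) ⇒ IN Λ
candidate 4: (m,n)=(1,4) → π∥ = 1+4·λ ≈ 14.2111, π⊥ = 1+4·λ' ≈ -0.2111 ∉ [-0.1, 0.5) ⇒ out
candidate 5: (m,n)=(1,6) → π∥ = 1+6·λ ≈ 20.8167, π⊥ = 1+6·λ' ≈ -0.8167 ∉ [-0.1, 0.5) ⇒ out
candidate 6: (m,n)=(2,5) → π∥ = 2+5·λ ≈ 18.5139, π⊥ = 2+5·λ' ≈ 0.4861 ∈ [-0.1, 0.5) ⇒ IN Λ
candidate 7: (m,n)=(1,1) → π∥ = 1+1·λ ≈ 4.3028, π⊥ = 1+1·λ' ≈ 0.6972 ∉ [-0.1, 0.5) ⇒ out
candidate 8: (m,n)=(2,7) → π∥ = 2+7·λ ≈ 25.1194, π⊥ = 2+7·λ' ≈ -0.1194 ∉ [-0.1, 0.5) ⇒ out
candidate 9: (m,n)=(-2,-6) → π∥ = -2-6·λ ≈ -21.8167, π⊥ = -2-6·λ' ≈ -0.1833 ∉ [-0.1, 0.5) ⇒ out

3, 6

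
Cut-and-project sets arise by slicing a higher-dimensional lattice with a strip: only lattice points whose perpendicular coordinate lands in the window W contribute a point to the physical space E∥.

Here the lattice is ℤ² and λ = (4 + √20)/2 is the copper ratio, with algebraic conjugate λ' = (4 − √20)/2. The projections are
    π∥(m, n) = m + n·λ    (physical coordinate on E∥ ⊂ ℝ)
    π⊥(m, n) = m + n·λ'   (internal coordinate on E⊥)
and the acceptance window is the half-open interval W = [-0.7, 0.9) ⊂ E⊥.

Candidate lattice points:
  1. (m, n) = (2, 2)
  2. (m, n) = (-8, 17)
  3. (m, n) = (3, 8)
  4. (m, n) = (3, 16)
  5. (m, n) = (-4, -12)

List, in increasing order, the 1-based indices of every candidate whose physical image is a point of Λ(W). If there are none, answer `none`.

Numerically λ ≈ 4.23607 and λ' = −1/λ ≈ -0.23607.
#1 (2,2): internal coord 2 + (2)·λ' = +1.52786; +1.52786 ∉ [-0.7, 0.9) → out
#2 (-8,17): internal coord -8 + (17)·λ' = -12.01316; -12.01316 ∉ [-0.7, 0.9) → out
#3 (3,8): internal coord 3 + (8)·λ' = +1.11146; +1.11146 ∉ [-0.7, 0.9) → out
#4 (3,16): internal coord 3 + (16)·λ' = -0.77709; -0.77709 ∉ [-0.7, 0.9) → out
#5 (-4,-12): internal coord -4 + (-12)·λ' = -1.16718; -1.16718 ∉ [-0.7, 0.9) → out

none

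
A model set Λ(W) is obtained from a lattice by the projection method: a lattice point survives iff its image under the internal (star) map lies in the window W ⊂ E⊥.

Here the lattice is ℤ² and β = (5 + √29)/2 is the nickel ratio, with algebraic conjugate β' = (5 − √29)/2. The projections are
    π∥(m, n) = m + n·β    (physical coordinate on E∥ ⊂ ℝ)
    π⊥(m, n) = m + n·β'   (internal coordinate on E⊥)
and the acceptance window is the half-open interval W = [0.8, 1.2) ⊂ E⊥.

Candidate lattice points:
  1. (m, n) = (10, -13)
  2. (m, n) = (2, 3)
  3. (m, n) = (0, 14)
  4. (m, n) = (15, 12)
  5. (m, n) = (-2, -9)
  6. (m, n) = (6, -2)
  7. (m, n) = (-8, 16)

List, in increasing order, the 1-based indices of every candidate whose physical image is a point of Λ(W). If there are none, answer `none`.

none

β' = (5−√29)/2 ≈ -0.192582.
#1 (10,-13): internal coord 10 + (-13)·β' = +12.503571; +12.503571 ∉ [0.8, 1.2) → out
#2 (2,3): internal coord 2 + (3)·β' = +1.422253; +1.422253 ∉ [0.8, 1.2) → out
#3 (0,14): internal coord 0 + (14)·β' = -2.696154; -2.696154 ∉ [0.8, 1.2) → out
#4 (15,12): internal coord 15 + (12)·β' = +12.689011; +12.689011 ∉ [0.8, 1.2) → out
#5 (-2,-9): internal coord -2 + (-9)·β' = -0.266758; -0.266758 ∉ [0.8, 1.2) → out
#6 (6,-2): internal coord 6 + (-2)·β' = +6.385165; +6.385165 ∉ [0.8, 1.2) → out
#7 (-8,16): internal coord -8 + (16)·β' = -11.081318; -11.081318 ∉ [0.8, 1.2) → out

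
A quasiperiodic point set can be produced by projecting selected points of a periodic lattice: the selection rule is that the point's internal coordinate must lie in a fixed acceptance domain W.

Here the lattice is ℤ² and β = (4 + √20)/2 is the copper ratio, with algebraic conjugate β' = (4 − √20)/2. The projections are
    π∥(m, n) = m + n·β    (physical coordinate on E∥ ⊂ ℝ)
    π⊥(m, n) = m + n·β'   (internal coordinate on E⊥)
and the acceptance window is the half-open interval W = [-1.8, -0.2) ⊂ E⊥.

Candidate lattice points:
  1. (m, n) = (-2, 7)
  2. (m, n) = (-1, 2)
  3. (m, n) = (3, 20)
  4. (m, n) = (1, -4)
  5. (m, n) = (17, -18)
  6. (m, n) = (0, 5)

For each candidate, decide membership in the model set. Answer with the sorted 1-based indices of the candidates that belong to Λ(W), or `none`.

2, 3, 6

Numerically β ≈ 4.2361 and β' = −1/β ≈ -0.2361.
candidate 1: (m,n)=(-2,7) → π∥ = -2+7·β ≈ 27.6525, π⊥ = -2+7·β' ≈ -3.6525 ∉ [-1.8, -0.2) ⇒ out
candidate 2: (m,n)=(-1,2) → π∥ = -1+2·β ≈ 7.4721, π⊥ = -1+2·β' ≈ -1.4721 ∈ [-1.8, -0.2) ⇒ IN Λ
candidate 3: (m,n)=(3,20) → π∥ = 3+20·β ≈ 87.7214, π⊥ = 3+20·β' ≈ -1.7214 ∈ [-1.8, -0.2) ⇒ IN Λ
candidate 4: (m,n)=(1,-4) → π∥ = 1-4·β ≈ -15.9443, π⊥ = 1-4·β' ≈ 1.9443 ∉ [-1.8, -0.2) ⇒ out
candidate 5: (m,n)=(17,-18) → π∥ = 17-18·β ≈ -59.2492, π⊥ = 17-18·β' ≈ 21.2492 ∉ [-1.8, -0.2) ⇒ out
candidate 6: (m,n)=(0,5) → π∥ = 0+5·β ≈ 21.1803, π⊥ = 0+5·β' ≈ -1.1803 ∈ [-1.8, -0.2) ⇒ IN Λ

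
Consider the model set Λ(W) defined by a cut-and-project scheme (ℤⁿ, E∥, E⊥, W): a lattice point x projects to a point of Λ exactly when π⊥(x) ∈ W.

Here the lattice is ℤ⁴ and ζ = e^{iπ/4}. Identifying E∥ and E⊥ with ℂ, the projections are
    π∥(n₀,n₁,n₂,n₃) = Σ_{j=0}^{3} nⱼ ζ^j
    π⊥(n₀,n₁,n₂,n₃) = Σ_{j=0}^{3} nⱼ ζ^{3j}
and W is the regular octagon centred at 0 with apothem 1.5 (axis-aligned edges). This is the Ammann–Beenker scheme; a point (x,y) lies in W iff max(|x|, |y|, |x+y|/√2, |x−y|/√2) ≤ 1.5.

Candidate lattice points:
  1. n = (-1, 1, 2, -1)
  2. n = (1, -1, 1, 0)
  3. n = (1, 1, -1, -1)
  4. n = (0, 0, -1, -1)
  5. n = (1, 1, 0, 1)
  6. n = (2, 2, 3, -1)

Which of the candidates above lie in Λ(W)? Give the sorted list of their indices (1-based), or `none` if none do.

3, 4

π⊥(n) = n₀ + n₁ζ³ + n₂ζ⁶ + n₃ζ⁹ where ζ = e^{iπ/4}.
candidate 1: n = (-1, 1, 2, -1) → π⊥ ≈ (-2.41421, -2.00000); max(|x|,|y|,|x±y|/√2) = 3.12132 > 1.5 ⇒ ∉ W
candidate 2: n = (1, -1, 1, 0) → π⊥ ≈ (+1.70711, -1.70711); max(|x|,|y|,|x±y|/√2) = 2.41421 > 1.5 ⇒ ∉ W
candidate 3: n = (1, 1, -1, -1) → π⊥ ≈ (-0.41421, +1.00000); max(|x|,|y|,|x±y|/√2) = 1.00000 ≤ 1.5 ⇒ ∈ W
candidate 4: n = (0, 0, -1, -1) → π⊥ ≈ (-0.70711, +0.29289); max(|x|,|y|,|x±y|/√2) = 0.70711 ≤ 1.5 ⇒ ∈ W
candidate 5: n = (1, 1, 0, 1) → π⊥ ≈ (+1.00000, +1.41421); max(|x|,|y|,|x±y|/√2) = 1.70711 > 1.5 ⇒ ∉ W
candidate 6: n = (2, 2, 3, -1) → π⊥ ≈ (-0.12132, -2.29289); max(|x|,|y|,|x±y|/√2) = 2.29289 > 1.5 ⇒ ∉ W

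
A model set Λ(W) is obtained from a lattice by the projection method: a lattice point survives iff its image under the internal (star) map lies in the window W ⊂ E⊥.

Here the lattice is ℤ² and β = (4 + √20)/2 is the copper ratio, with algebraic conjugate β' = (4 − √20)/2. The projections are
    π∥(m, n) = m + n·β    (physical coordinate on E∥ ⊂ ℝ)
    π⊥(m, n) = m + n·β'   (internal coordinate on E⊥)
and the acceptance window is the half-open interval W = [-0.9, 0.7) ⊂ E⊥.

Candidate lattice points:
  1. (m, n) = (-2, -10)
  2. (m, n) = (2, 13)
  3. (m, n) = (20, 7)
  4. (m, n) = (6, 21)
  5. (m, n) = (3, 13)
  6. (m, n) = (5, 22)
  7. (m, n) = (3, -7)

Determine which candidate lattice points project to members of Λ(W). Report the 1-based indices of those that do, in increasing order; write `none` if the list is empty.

β' = (4−√20)/2 ≈ -0.2361.
[1] lift (-2,-10): star map gives 0.3607; window check -0.9 ≤ 0.3607 < 0.7 is true → IN Λ
[2] lift (2,13): star map gives -1.0689; window check -0.9 ≤ -1.0689 < 0.7 is false → out
[3] lift (20,7): star map gives 18.3475; window check -0.9 ≤ 18.3475 < 0.7 is false → out
[4] lift (6,21): star map gives 1.0426; window check -0.9 ≤ 1.0426 < 0.7 is false → out
[5] lift (3,13): star map gives -0.0689; window check -0.9 ≤ -0.0689 < 0.7 is true → IN Λ
[6] lift (5,22): star map gives -0.1935; window check -0.9 ≤ -0.1935 < 0.7 is true → IN Λ
[7] lift (3,-7): star map gives 4.6525; window check -0.9 ≤ 4.6525 < 0.7 is false → out

1, 5, 6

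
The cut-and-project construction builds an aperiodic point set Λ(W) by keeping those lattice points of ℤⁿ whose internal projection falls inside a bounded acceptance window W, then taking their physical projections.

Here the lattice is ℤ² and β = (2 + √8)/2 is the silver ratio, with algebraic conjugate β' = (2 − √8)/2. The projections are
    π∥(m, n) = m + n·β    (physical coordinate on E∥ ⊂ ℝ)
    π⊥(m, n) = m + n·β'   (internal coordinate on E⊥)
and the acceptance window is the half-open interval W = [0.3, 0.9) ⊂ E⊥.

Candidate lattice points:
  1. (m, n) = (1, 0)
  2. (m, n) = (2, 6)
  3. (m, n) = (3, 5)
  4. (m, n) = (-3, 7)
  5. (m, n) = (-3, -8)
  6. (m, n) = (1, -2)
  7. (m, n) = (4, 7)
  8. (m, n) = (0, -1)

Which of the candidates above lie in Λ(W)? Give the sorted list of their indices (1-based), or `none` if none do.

5, 8

β' = (2−√8)/2 ≈ -0.4142.
[1] lift (1,0): star map gives 1.0000; window check 0.3 ≤ 1.0000 < 0.9 is false → out
[2] lift (2,6): star map gives -0.4853; window check 0.3 ≤ -0.4853 < 0.9 is false → out
[3] lift (3,5): star map gives 0.9289; window check 0.3 ≤ 0.9289 < 0.9 is false → out
[4] lift (-3,7): star map gives -5.8995; window check 0.3 ≤ -5.8995 < 0.9 is false → out
[5] lift (-3,-8): star map gives 0.3137; window check 0.3 ≤ 0.3137 < 0.9 is true → IN Λ
[6] lift (1,-2): star map gives 1.8284; window check 0.3 ≤ 1.8284 < 0.9 is false → out
[7] lift (4,7): star map gives 1.1005; window check 0.3 ≤ 1.1005 < 0.9 is false → out
[8] lift (0,-1): star map gives 0.4142; window check 0.3 ≤ 0.4142 < 0.9 is true → IN Λ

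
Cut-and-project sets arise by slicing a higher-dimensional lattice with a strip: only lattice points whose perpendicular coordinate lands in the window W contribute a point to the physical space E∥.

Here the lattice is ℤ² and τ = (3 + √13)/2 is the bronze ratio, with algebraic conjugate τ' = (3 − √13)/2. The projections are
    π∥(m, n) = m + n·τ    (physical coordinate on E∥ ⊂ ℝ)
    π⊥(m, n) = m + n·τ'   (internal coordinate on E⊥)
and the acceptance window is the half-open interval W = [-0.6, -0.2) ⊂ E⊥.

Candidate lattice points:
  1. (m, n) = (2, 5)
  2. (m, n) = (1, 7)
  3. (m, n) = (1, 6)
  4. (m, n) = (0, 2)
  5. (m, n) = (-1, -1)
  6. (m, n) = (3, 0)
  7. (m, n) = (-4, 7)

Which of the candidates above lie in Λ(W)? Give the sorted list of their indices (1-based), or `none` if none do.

none

Compute τ' = (3−√13)/2 = -0.302776, so π⊥(m,n) = m -0.302776·n.
[1] lift (2,5): star map gives 0.486122; window check -0.6 ≤ 0.486122 < -0.2 is false → out
[2] lift (1,7): star map gives -1.119429; window check -0.6 ≤ -1.119429 < -0.2 is false → out
[3] lift (1,6): star map gives -0.816654; window check -0.6 ≤ -0.816654 < -0.2 is false → out
[4] lift (0,2): star map gives -0.605551; window check -0.6 ≤ -0.605551 < -0.2 is false → out
[5] lift (-1,-1): star map gives -0.697224; window check -0.6 ≤ -0.697224 < -0.2 is false → out
[6] lift (3,0): star map gives 3.000000; window check -0.6 ≤ 3.000000 < -0.2 is false → out
[7] lift (-4,7): star map gives -6.119429; window check -0.6 ≤ -6.119429 < -0.2 is false → out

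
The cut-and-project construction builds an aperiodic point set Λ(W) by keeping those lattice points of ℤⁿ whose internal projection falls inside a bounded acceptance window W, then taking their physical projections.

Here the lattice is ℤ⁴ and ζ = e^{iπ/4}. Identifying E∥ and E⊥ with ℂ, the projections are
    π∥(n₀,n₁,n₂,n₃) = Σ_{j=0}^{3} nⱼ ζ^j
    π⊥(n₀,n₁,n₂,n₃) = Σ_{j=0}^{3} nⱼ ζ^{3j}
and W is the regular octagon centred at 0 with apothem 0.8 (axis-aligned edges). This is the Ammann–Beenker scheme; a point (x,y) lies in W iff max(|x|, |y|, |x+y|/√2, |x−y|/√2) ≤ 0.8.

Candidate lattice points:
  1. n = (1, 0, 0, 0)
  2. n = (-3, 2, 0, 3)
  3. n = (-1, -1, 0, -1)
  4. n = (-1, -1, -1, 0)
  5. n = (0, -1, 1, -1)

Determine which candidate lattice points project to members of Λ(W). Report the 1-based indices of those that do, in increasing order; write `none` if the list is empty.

4

Internal map: ζ^{3j} for j=0..3 gives (1,0), (−√2/2,√2/2), (0,−1), (√2/2,√2/2).
candidate 1: n = (1, 0, 0, 0) → π⊥ ≈ (+1.0000, +0.0000); max(|x|,|y|,|x±y|/√2) = 1.0000 > 0.8 ⇒ ∉ W
candidate 2: n = (-3, 2, 0, 3) → π⊥ ≈ (-2.2929, +3.5355); max(|x|,|y|,|x±y|/√2) = 4.1213 > 0.8 ⇒ ∉ W
candidate 3: n = (-1, -1, 0, -1) → π⊥ ≈ (-1.0000, -1.4142); max(|x|,|y|,|x±y|/√2) = 1.7071 > 0.8 ⇒ ∉ W
candidate 4: n = (-1, -1, -1, 0) → π⊥ ≈ (-0.2929, +0.2929); max(|x|,|y|,|x±y|/√2) = 0.4142 ≤ 0.8 ⇒ ∈ W
candidate 5: n = (0, -1, 1, -1) → π⊥ ≈ (+0.0000, -2.4142); max(|x|,|y|,|x±y|/√2) = 2.4142 > 0.8 ⇒ ∉ W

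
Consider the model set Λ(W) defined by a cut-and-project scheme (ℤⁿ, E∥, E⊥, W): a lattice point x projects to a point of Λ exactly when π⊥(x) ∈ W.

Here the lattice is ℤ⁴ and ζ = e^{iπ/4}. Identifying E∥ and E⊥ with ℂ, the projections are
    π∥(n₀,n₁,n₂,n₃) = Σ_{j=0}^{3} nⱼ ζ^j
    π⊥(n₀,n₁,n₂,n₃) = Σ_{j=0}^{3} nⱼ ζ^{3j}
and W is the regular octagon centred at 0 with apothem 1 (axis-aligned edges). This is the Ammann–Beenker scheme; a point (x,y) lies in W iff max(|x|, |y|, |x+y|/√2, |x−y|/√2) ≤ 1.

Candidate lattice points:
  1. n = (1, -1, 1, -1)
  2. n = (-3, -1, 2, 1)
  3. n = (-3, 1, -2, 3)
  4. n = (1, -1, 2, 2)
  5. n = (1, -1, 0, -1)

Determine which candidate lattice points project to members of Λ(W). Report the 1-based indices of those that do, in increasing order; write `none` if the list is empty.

With ζ = e^{iπ/4} the internal vectors are ζ^0,ζ^3,ζ^6,ζ^9.
#1 (1, -1, 1, -1): internal (1.0000, -2.4142); octagon support 2.4142 vs apothem 1 → ∉ W
#2 (-3, -1, 2, 1): internal (-1.5858, -2.0000); octagon support 2.5355 vs apothem 1 → ∉ W
#3 (-3, 1, -2, 3): internal (-1.5858, 4.8284); octagon support 4.8284 vs apothem 1 → ∉ W
#4 (1, -1, 2, 2): internal (3.1213, -1.2929); octagon support 3.1213 vs apothem 1 → ∉ W
#5 (1, -1, 0, -1): internal (1.0000, -1.4142); octagon support 1.7071 vs apothem 1 → ∉ W

none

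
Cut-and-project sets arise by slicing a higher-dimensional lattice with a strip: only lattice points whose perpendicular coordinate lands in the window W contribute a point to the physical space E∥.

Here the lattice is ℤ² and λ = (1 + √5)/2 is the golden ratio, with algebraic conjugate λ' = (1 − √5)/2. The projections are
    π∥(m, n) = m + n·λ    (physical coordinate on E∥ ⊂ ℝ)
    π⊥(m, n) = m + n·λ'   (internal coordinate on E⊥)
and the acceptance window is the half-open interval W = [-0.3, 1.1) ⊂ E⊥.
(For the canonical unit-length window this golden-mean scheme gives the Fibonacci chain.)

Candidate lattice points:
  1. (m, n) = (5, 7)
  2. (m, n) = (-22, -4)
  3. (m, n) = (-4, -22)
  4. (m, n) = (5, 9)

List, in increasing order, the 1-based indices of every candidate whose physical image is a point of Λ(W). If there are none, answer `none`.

1

Numerically λ ≈ 1.61803 and λ' = −1/λ ≈ -0.61803.
candidate 1: (m,n)=(5,7) → π∥ = 5+7·λ ≈ 16.32624, π⊥ = 5+7·λ' ≈ 0.67376 ∈ [-0.3, 1.1) ⇒ IN Λ
candidate 2: (m,n)=(-22,-4) → π∥ = -22-4·λ ≈ -28.47214, π⊥ = -22-4·λ' ≈ -19.52786 ∉ [-0.3, 1.1) ⇒ out
candidate 3: (m,n)=(-4,-22) → π∥ = -4-22·λ ≈ -39.59675, π⊥ = -4-22·λ' ≈ 9.59675 ∉ [-0.3, 1.1) ⇒ out
candidate 4: (m,n)=(5,9) → π∥ = 5+9·λ ≈ 19.56231, π⊥ = 5+9·λ' ≈ -0.56231 ∉ [-0.3, 1.1) ⇒ out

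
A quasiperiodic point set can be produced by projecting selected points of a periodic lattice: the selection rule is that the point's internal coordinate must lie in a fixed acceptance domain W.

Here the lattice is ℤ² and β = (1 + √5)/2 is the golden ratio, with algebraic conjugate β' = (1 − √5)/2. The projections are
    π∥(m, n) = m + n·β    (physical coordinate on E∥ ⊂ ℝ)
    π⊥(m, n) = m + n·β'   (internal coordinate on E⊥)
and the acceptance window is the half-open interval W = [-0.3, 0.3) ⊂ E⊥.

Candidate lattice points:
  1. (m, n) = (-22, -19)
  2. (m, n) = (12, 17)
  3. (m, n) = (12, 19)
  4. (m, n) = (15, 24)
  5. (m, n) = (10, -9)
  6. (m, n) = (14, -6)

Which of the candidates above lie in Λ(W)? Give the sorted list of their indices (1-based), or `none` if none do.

β' = (1−√5)/2 ≈ -0.6180.
[1] lift (-22,-19): star map gives -10.2574; window check -0.3 ≤ -10.2574 < 0.3 is false → out
[2] lift (12,17): star map gives 1.4934; window check -0.3 ≤ 1.4934 < 0.3 is false → out
[3] lift (12,19): star map gives 0.2574; window check -0.3 ≤ 0.2574 < 0.3 is true → IN Λ
[4] lift (15,24): star map gives 0.1672; window check -0.3 ≤ 0.1672 < 0.3 is true → IN Λ
[5] lift (10,-9): star map gives 15.5623; window check -0.3 ≤ 15.5623 < 0.3 is false → out
[6] lift (14,-6): star map gives 17.7082; window check -0.3 ≤ 17.7082 < 0.3 is false → out

3, 4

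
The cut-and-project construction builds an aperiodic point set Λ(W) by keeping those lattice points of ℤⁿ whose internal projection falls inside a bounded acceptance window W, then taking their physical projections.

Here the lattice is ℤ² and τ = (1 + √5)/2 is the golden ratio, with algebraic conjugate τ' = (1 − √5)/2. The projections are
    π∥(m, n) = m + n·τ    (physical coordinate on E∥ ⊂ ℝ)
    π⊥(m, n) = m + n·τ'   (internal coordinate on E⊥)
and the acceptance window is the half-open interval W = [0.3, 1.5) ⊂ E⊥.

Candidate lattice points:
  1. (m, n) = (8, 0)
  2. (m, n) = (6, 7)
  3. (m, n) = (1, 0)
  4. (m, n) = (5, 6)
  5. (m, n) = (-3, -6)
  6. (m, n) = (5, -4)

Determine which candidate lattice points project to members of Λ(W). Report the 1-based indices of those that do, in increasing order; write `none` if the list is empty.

Numerically τ ≈ 1.618034 and τ' = −1/τ ≈ -0.618034.
[1] lift (8,0): star map gives 8.000000; window check 0.3 ≤ 8.000000 < 1.5 is false → out
[2] lift (6,7): star map gives 1.673762; window check 0.3 ≤ 1.673762 < 1.5 is false → out
[3] lift (1,0): star map gives 1.000000; window check 0.3 ≤ 1.000000 < 1.5 is true → IN Λ
[4] lift (5,6): star map gives 1.291796; window check 0.3 ≤ 1.291796 < 1.5 is true → IN Λ
[5] lift (-3,-6): star map gives 0.708204; window check 0.3 ≤ 0.708204 < 1.5 is true → IN Λ
[6] lift (5,-4): star map gives 7.472136; window check 0.3 ≤ 7.472136 < 1.5 is false → out

3, 4, 5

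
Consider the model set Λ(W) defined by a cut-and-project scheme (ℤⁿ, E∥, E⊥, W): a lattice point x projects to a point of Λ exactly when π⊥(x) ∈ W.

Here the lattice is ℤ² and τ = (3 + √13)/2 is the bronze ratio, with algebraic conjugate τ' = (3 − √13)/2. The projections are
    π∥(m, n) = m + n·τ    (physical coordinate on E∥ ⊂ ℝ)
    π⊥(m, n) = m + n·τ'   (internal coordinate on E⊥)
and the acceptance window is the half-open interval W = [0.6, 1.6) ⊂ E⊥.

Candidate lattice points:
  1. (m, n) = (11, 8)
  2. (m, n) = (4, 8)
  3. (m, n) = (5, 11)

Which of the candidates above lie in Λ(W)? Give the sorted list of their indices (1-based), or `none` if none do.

Numerically τ ≈ 3.30278 and τ' = −1/τ ≈ -0.30278.
candidate 1: (m,n)=(11,8) → π∥ = 11+8·τ ≈ 37.42221, π⊥ = 11+8·τ' ≈ 8.57779 ∉ [0.6, 1.6) ⇒ out
candidate 2: (m,n)=(4,8) → π∥ = 4+8·τ ≈ 30.42221, π⊥ = 4+8·τ' ≈ 1.57779 ∈ [0.6, 1.6) ⇒ IN Λ
candidate 3: (m,n)=(5,11) → π∥ = 5+11·τ ≈ 41.33053, π⊥ = 5+11·τ' ≈ 1.66947 ∉ [0.6, 1.6) ⇒ out

2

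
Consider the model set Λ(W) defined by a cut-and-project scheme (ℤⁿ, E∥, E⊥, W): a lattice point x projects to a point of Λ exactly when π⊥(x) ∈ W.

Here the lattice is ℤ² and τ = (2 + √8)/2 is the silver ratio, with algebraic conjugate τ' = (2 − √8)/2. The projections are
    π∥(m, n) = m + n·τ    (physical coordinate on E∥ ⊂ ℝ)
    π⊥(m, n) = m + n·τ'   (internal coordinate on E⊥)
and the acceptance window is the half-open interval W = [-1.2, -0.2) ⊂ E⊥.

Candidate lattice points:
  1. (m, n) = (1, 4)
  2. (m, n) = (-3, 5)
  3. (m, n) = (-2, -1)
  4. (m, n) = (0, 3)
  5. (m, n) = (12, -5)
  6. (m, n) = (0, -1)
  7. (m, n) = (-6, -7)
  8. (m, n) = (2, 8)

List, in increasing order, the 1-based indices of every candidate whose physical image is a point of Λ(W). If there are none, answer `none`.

1

Numerically τ ≈ 2.41421 and τ' = −1/τ ≈ -0.41421.
[1] lift (1,4): star map gives -0.65685; window check -1.2 ≤ -0.65685 < -0.2 is true → IN Λ
[2] lift (-3,5): star map gives -5.07107; window check -1.2 ≤ -5.07107 < -0.2 is false → out
[3] lift (-2,-1): star map gives -1.58579; window check -1.2 ≤ -1.58579 < -0.2 is false → out
[4] lift (0,3): star map gives -1.24264; window check -1.2 ≤ -1.24264 < -0.2 is false → out
[5] lift (12,-5): star map gives 14.07107; window check -1.2 ≤ 14.07107 < -0.2 is false → out
[6] lift (0,-1): star map gives 0.41421; window check -1.2 ≤ 0.41421 < -0.2 is false → out
[7] lift (-6,-7): star map gives -3.10051; window check -1.2 ≤ -3.10051 < -0.2 is false → out
[8] lift (2,8): star map gives -1.31371; window check -1.2 ≤ -1.31371 < -0.2 is false → out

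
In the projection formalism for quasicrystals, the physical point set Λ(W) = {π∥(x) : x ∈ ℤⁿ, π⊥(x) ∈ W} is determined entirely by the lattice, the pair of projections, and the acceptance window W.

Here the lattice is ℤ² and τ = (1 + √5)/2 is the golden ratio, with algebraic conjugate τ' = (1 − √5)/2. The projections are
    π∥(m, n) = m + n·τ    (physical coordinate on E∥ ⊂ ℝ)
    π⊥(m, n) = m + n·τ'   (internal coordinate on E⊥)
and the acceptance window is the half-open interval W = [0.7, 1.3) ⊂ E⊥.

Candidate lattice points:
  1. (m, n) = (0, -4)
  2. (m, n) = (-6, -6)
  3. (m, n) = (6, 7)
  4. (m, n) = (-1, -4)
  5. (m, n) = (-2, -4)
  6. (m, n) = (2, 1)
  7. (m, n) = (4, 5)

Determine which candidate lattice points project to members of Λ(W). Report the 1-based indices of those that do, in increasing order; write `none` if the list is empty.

τ' = (1−√5)/2 ≈ -0.61803.
#1 (0,-4): internal coord 0 + (-4)·τ' = +2.47214; +2.47214 ∉ [0.7, 1.3) → out
#2 (-6,-6): internal coord -6 + (-6)·τ' = -2.29180; -2.29180 ∉ [0.7, 1.3) → out
#3 (6,7): internal coord 6 + (7)·τ' = +1.67376; +1.67376 ∉ [0.7, 1.3) → out
#4 (-1,-4): internal coord -1 + (-4)·τ' = +1.47214; +1.47214 ∉ [0.7, 1.3) → out
#5 (-2,-4): internal coord -2 + (-4)·τ' = +0.47214; +0.47214 ∉ [0.7, 1.3) → out
#6 (2,1): internal coord 2 + (1)·τ' = +1.38197; +1.38197 ∉ [0.7, 1.3) → out
#7 (4,5): internal coord 4 + (5)·τ' = +0.90983; +0.90983 ∈ [0.7, 1.3) → IN Λ

7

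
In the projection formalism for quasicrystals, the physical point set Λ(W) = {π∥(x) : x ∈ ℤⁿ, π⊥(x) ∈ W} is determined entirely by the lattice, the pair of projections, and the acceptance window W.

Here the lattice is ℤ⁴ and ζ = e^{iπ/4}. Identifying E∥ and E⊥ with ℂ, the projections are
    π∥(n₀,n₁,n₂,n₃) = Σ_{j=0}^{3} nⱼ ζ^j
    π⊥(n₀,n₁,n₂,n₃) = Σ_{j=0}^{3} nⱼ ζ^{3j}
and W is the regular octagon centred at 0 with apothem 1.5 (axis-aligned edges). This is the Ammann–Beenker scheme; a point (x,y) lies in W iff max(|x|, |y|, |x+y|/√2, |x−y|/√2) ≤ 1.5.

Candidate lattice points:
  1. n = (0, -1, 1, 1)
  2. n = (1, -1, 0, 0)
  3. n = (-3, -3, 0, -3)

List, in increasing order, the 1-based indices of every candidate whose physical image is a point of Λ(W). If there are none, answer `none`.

none

Internal map: ζ^{3j} for j=0..3 gives (1,0), (−√2/2,√2/2), (0,−1), (√2/2,√2/2).
#1 (0, -1, 1, 1): internal (1.414214, -1.000000); octagon support 1.707107 vs apothem 1.5 → ∉ W
#2 (1, -1, 0, 0): internal (1.707107, -0.707107); octagon support 1.707107 vs apothem 1.5 → ∉ W
#3 (-3, -3, 0, -3): internal (-3.000000, -4.242641); octagon support 5.121320 vs apothem 1.5 → ∉ W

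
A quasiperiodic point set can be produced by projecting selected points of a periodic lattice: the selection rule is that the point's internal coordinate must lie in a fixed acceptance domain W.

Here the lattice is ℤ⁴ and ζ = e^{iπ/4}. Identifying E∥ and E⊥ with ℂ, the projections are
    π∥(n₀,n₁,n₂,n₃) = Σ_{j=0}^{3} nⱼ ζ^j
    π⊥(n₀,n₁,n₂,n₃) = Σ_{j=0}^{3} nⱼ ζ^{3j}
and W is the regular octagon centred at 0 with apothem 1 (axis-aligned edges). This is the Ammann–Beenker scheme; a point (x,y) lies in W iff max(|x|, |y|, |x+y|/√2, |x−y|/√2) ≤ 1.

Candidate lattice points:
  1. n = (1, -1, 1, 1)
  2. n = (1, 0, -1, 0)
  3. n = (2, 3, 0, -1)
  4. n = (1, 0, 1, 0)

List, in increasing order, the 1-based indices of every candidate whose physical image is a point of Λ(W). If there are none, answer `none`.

With ζ = e^{iπ/4} the internal vectors are ζ^0,ζ^3,ζ^6,ζ^9.
candidate 1: n = (1, -1, 1, 1) → π⊥ ≈ (+2.41421, -1.00000); max(|x|,|y|,|x±y|/√2) = 2.41421 > 1 ⇒ ∉ W
candidate 2: n = (1, 0, -1, 0) → π⊥ ≈ (+1.00000, +1.00000); max(|x|,|y|,|x±y|/√2) = 1.41421 > 1 ⇒ ∉ W
candidate 3: n = (2, 3, 0, -1) → π⊥ ≈ (-0.82843, +1.41421); max(|x|,|y|,|x±y|/√2) = 1.58579 > 1 ⇒ ∉ W
candidate 4: n = (1, 0, 1, 0) → π⊥ ≈ (+1.00000, -1.00000); max(|x|,|y|,|x±y|/√2) = 1.41421 > 1 ⇒ ∉ W

none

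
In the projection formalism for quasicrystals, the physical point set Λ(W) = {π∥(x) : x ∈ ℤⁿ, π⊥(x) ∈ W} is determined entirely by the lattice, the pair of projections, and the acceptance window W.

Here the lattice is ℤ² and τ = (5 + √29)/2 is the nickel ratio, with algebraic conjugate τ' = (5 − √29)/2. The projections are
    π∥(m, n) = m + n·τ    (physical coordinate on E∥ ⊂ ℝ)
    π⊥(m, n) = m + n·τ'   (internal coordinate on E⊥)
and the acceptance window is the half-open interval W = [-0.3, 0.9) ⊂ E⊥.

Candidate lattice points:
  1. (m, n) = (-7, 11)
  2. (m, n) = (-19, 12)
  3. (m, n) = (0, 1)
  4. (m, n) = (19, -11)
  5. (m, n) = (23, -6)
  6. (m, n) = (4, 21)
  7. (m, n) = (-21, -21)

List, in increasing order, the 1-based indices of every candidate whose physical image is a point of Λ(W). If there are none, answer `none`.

3, 6

τ' = (5−√29)/2 ≈ -0.192582.
candidate 1: (m,n)=(-7,11) → π∥ = -7+11·τ ≈ 50.118406, π⊥ = -7+11·τ' ≈ -9.118406 ∉ [-0.3, 0.9) ⇒ out
candidate 2: (m,n)=(-19,12) → π∥ = -19+12·τ ≈ 43.310989, π⊥ = -19+12·τ' ≈ -21.310989 ∉ [-0.3, 0.9) ⇒ out
candidate 3: (m,n)=(0,1) → π∥ = 0+1·τ ≈ 5.192582, π⊥ = 0+1·τ' ≈ -0.192582 ∈ [-0.3, 0.9) ⇒ IN Λ
candidate 4: (m,n)=(19,-11) → π∥ = 19-11·τ ≈ -38.118406, π⊥ = 19-11·τ' ≈ 21.118406 ∉ [-0.3, 0.9) ⇒ out
candidate 5: (m,n)=(23,-6) → π∥ = 23-6·τ ≈ -8.155494, π⊥ = 23-6·τ' ≈ 24.155494 ∉ [-0.3, 0.9) ⇒ out
candidate 6: (m,n)=(4,21) → π∥ = 4+21·τ ≈ 113.044230, π⊥ = 4+21·τ' ≈ -0.044230 ∈ [-0.3, 0.9) ⇒ IN Λ
candidate 7: (m,n)=(-21,-21) → π∥ = -21-21·τ ≈ -130.044230, π⊥ = -21-21·τ' ≈ -16.955770 ∉ [-0.3, 0.9) ⇒ out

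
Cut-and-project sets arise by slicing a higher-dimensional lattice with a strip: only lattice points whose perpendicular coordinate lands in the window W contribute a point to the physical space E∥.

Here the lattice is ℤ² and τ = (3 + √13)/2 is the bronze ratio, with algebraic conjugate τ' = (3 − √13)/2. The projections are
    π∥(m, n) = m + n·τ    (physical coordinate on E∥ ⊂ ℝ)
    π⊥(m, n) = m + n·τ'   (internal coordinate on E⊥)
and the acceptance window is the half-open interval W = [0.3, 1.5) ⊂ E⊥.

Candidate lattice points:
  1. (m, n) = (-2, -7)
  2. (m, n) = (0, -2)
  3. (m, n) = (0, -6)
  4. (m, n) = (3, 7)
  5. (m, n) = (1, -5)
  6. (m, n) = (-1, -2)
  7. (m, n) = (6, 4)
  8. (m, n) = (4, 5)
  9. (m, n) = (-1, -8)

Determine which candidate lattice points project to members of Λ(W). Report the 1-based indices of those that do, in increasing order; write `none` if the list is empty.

Numerically τ ≈ 3.30278 and τ' = −1/τ ≈ -0.30278.
#1 (-2,-7): internal coord -2 + (-7)·τ' = +0.11943; +0.11943 ∉ [0.3, 1.5) → out
#2 (0,-2): internal coord 0 + (-2)·τ' = +0.60555; +0.60555 ∈ [0.3, 1.5) → IN Λ
#3 (0,-6): internal coord 0 + (-6)·τ' = +1.81665; +1.81665 ∉ [0.3, 1.5) → out
#4 (3,7): internal coord 3 + (7)·τ' = +0.88057; +0.88057 ∈ [0.3, 1.5) → IN Λ
#5 (1,-5): internal coord 1 + (-5)·τ' = +2.51388; +2.51388 ∉ [0.3, 1.5) → out
#6 (-1,-2): internal coord -1 + (-2)·τ' = -0.39445; -0.39445 ∉ [0.3, 1.5) → out
#7 (6,4): internal coord 6 + (4)·τ' = +4.78890; +4.78890 ∉ [0.3, 1.5) → out
#8 (4,5): internal coord 4 + (5)·τ' = +2.48612; +2.48612 ∉ [0.3, 1.5) → out
#9 (-1,-8): internal coord -1 + (-8)·τ' = +1.42221; +1.42221 ∈ [0.3, 1.5) → IN Λ

2, 4, 9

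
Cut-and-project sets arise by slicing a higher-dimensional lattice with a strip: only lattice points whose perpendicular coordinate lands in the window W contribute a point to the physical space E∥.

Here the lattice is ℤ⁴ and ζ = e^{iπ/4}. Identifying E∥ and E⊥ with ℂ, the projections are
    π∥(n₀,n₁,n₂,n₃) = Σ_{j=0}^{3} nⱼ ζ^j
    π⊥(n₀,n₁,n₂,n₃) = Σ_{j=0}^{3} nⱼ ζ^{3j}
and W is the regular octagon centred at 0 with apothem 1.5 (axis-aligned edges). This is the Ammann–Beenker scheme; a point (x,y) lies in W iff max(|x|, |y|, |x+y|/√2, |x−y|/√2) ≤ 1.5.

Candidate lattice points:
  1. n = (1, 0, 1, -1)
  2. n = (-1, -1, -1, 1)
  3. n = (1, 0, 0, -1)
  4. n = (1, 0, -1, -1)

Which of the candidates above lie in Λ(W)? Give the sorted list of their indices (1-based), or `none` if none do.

Internal map: ζ^{3j} for j=0..3 gives (1,0), (−√2/2,√2/2), (0,−1), (√2/2,√2/2).
candidate 1: n = (1, 0, 1, -1) → π⊥ ≈ (+0.292893, -1.707107); max(|x|,|y|,|x±y|/√2) = 1.707107 > 1.5 ⇒ ∉ W
candidate 2: n = (-1, -1, -1, 1) → π⊥ ≈ (+0.414214, +1.000000); max(|x|,|y|,|x±y|/√2) = 1.000000 ≤ 1.5 ⇒ ∈ W
candidate 3: n = (1, 0, 0, -1) → π⊥ ≈ (+0.292893, -0.707107); max(|x|,|y|,|x±y|/√2) = 0.707107 ≤ 1.5 ⇒ ∈ W
candidate 4: n = (1, 0, -1, -1) → π⊥ ≈ (+0.292893, +0.292893); max(|x|,|y|,|x±y|/√2) = 0.414214 ≤ 1.5 ⇒ ∈ W

2, 3, 4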